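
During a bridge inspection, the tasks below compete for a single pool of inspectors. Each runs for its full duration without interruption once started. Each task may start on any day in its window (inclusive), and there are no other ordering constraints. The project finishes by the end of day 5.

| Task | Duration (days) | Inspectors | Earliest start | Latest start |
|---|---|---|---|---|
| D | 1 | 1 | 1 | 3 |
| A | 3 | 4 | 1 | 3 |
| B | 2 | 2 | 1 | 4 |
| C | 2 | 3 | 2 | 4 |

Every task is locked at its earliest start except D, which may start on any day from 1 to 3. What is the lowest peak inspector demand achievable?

9

D@1: d1:7  d2:9  d3:7  d4:0  d5:0 → peak 9
D@2: d1:6  d2:10  d3:7  d4:0  d5:0 → peak 10
D@3: d1:6  d2:9  d3:8  d4:0  d5:0 → peak 9
Best is D@1, peak 9.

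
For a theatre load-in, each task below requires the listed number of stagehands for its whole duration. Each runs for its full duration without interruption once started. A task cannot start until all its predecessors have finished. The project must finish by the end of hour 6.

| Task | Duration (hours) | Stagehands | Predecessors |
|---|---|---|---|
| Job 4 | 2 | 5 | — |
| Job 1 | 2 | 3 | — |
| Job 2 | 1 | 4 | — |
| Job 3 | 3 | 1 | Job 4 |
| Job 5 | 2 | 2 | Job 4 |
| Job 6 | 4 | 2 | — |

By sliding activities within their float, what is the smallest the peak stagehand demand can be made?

7

Early-start (Job 4@1, Job 1@1, Job 2@1, Job 3@3, Job 5@3, Job 6@1) gives peak 14: h1:14  h2:10  h3:5  h4:5  h5:1  h6:0.
Shift Job 1→3, Job 2→5, Job 5→5.
Schedule Job 4@1, Job 1@3, Job 2@5, Job 3@3, Job 5@5, Job 6@1: h1:7  h2:7  h3:6  h4:6  h5:7  h6:2 — peak 7.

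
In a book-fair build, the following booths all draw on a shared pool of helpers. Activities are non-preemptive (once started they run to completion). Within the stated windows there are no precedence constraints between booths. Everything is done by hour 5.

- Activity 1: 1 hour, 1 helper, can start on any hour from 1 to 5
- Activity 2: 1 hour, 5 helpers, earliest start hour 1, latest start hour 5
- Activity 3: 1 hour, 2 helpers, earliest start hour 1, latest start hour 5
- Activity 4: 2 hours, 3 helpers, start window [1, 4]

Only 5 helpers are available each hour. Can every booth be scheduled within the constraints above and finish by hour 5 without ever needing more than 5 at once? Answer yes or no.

Schedule Activity 1@1, Activity 2@2, Activity 3@1, Activity 4@3: h1:3  h2:5  h3:3  h4:3  h5:0 — peak 5 ≤ 5.

yes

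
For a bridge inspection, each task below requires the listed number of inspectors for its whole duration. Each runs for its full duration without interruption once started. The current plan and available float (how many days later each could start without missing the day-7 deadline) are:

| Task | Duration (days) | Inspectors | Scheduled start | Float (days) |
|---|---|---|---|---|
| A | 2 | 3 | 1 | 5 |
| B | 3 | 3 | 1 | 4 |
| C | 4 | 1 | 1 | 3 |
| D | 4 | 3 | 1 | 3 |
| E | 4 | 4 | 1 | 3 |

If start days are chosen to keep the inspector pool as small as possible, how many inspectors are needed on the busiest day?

Early-start (A@1, B@1, C@1, D@1, E@1) gives peak 14: d1:14  d2:14  d3:11  d4:8  d5:0  d6:0  d7:0.
Shift D→3, E→4.
Schedule A@1, B@1, C@1, D@3, E@4: d1:7  d2:7  d3:7  d4:8  d5:7  d6:7  d7:4 — peak 8.

8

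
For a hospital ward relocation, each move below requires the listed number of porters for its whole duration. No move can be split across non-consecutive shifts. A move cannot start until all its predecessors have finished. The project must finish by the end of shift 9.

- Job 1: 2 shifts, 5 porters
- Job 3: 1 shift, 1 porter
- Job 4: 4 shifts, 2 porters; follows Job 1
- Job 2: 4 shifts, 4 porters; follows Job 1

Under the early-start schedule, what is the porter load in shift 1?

6

At early start, shift 1 has: Job 1, Job 3.
Demand: 5 + 1 = 6.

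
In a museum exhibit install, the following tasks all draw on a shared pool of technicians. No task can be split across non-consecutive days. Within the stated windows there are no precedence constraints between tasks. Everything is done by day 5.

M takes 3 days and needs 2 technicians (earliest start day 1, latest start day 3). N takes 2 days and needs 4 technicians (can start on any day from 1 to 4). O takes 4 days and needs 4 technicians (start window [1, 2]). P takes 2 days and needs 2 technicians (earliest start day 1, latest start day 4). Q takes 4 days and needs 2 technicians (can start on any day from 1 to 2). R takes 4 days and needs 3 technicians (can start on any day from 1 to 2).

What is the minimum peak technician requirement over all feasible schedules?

13

Early-start (M@1, N@1, O@1, P@1, Q@1, R@1) gives peak 17: d1:17  d2:17  d3:11  d4:9  d5:0.
Shift N→4.
Schedule M@1, N@4, O@1, P@1, Q@1, R@1: d1:13  d2:13  d3:11  d4:13  d5:4 — peak 13.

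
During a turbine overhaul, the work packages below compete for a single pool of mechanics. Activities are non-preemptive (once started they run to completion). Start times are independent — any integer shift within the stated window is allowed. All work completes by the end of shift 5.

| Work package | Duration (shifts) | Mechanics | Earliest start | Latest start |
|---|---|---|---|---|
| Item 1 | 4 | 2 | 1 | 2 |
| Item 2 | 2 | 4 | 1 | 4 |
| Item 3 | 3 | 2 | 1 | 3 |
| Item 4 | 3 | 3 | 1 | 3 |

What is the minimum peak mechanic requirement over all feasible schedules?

7

Early-start (Item 1@1, Item 2@1, Item 3@1, Item 4@1) gives peak 11: s1:11  s2:11  s3:7  s4:2  s5:0.
Shift Item 3→3, Item 4→3.
Schedule Item 1@1, Item 2@1, Item 3@3, Item 4@3: s1:6  s2:6  s3:7  s4:7  s5:5 — peak 7.
Total mechanic-shifts = 31 over 5 shifts ⇒ peak ≥ ⌈31/5⌉ = 7, so 7 is optimal.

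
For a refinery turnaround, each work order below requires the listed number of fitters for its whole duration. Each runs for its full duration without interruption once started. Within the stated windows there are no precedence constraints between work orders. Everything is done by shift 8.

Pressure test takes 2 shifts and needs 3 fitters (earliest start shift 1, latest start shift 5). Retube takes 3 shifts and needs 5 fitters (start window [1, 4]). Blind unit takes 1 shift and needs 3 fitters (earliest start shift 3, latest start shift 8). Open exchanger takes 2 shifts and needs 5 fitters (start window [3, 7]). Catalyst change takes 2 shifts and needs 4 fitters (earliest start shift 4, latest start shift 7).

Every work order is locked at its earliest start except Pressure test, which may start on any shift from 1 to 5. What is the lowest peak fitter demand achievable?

13

Pressure test@1: s1:8  s2:8  s3:13  s4:9  s5:4  s6:0  s7:0  s8:0 → peak 13
Pressure test@2: s1:5  s2:8  s3:16  s4:9  s5:4  s6:0  s7:0  s8:0 → peak 16
Pressure test@3: s1:5  s2:5  s3:16  s4:12  s5:4  s6:0  s7:0  s8:0 → peak 16
Pressure test@4: s1:5  s2:5  s3:13  s4:12  s5:7  s6:0  s7:0  s8:0 → peak 13
Pressure test@5: s1:5  s2:5  s3:13  s4:9  s5:7  s6:3  s7:0  s8:0 → peak 13
Best is Pressure test@1, peak 13.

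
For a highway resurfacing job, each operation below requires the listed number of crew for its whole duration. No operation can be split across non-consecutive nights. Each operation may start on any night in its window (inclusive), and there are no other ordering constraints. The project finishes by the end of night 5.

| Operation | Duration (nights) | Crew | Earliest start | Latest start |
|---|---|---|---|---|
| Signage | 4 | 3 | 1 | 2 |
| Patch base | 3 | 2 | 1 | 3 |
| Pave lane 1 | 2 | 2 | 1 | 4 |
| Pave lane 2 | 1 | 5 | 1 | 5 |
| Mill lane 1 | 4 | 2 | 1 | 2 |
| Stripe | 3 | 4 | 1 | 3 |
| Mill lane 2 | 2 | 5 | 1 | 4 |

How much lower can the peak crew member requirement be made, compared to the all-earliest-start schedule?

Early-start peak: n1:23  n2:18  n3:11  n4:5  n5:0 ⇒ 23.
Leveled (Signage@1, Patch base@1, Pave lane 1@4, Pave lane 2@5, Mill lane 1@1, Stripe@1, Mill lane 2@4): n1:11  n2:11  n3:11  n4:12  n5:12 ⇒ 12.
Reduction 23 − 12 = 11.

11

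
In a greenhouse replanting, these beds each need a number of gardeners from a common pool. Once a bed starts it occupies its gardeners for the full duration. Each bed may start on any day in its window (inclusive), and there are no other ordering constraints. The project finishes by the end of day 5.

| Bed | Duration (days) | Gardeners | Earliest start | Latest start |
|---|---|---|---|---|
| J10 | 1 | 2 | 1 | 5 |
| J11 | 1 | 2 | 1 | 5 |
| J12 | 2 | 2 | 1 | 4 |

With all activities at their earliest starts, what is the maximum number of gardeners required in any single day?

6

Early-start schedule: J10@1, J11@1, J12@1.
Load per day: day 1: 6, day 2: 2, day 3: 0, day 4: 0, day 5: 0.
Peak is 6.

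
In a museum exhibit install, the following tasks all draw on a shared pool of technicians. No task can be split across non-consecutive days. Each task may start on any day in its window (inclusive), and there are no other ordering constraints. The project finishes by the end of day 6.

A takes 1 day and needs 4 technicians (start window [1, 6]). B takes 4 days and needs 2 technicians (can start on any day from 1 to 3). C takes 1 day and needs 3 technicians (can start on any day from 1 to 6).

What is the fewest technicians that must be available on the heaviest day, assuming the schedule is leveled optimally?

Early-start (A@1, B@1, C@1) gives peak 9: d1:9  d2:2  d3:2  d4:2  d5:0  d6:0.
Shift B→2, C→6.
Schedule A@1, B@2, C@6: d1:4  d2:2  d3:2  d4:2  d5:2  d6:3 — peak 4.

4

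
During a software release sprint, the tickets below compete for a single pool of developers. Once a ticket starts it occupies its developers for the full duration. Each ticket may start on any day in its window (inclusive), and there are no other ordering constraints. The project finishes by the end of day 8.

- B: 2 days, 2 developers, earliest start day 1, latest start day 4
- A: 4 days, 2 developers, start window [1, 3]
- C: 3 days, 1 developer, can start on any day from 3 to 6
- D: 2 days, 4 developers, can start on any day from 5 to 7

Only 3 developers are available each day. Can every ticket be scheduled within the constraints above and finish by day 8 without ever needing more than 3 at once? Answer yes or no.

The minimum achievable peak is 4; 3 < 4, so no feasible schedule stays within the cap.

no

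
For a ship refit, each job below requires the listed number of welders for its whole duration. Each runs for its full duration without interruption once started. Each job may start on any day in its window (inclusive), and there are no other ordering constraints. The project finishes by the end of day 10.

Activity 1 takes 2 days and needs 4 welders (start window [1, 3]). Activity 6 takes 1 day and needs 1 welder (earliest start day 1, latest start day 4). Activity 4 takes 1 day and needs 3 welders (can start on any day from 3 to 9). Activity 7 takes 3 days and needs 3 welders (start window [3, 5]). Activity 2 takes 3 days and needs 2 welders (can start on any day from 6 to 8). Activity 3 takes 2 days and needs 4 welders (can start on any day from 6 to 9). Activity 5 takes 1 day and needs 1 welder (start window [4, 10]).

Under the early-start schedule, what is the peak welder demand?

Early-start schedule: Activity 1@1, Activity 6@1, Activity 4@3, Activity 7@3, Activity 2@6, Activity 3@6, Activity 5@4.
Load per day: day 1: 5, day 2: 4, day 3: 6, day 4: 4, day 5: 3, day 6: 6, day 7: 6, day 8: 2, day 9: 0, day 10: 0.
Peak is 6.

6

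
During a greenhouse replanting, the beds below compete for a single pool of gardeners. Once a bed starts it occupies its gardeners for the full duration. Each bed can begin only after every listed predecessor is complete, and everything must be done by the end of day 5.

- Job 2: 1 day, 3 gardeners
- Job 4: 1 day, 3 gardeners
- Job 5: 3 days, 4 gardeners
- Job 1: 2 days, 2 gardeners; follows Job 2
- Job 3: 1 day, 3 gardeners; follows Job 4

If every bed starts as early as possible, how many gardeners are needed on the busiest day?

10

Early-start schedule: Job 2@1, Job 4@1, Job 5@1, Job 1@2, Job 3@2.
Load per day: day 1: 10, day 2: 9, day 3: 6, day 4: 0, day 5: 0.
Peak is 10.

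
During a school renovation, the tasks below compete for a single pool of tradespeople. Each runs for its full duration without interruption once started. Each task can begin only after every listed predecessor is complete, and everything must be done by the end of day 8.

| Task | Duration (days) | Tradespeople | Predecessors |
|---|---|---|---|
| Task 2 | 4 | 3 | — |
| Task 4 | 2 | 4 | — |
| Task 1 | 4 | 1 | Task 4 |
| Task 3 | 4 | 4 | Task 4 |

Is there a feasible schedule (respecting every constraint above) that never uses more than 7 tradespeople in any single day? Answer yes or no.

yes

Schedule Task 2@1, Task 4@1, Task 1@3, Task 3@5: d1:7  d2:7  d3:4  d4:4  d5:5  d6:5  d7:4  d8:4 — peak 7 ≤ 7.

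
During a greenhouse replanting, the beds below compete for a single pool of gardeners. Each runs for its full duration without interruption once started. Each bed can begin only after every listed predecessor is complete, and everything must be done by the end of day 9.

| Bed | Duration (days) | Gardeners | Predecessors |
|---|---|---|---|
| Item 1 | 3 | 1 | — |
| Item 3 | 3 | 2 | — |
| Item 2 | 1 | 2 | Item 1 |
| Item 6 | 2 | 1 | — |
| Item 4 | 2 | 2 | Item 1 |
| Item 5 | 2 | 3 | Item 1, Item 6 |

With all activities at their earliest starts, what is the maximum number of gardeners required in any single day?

Early-start schedule: Item 1@1, Item 3@1, Item 2@4, Item 6@1, Item 4@4, Item 5@4.
Load per day: day 1: 4, day 2: 4, day 3: 3, day 4: 7, day 5: 5, day 6: 0, day 7: 0, day 8: 0, day 9: 0.
Peak is 7.

7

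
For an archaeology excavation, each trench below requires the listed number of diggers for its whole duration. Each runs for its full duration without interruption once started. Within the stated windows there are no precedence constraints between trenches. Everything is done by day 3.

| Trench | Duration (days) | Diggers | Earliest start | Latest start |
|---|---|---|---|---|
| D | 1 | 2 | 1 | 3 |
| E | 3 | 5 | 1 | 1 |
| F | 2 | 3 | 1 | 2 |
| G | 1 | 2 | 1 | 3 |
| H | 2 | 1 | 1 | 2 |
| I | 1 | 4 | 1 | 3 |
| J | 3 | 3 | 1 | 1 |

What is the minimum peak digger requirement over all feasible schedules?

14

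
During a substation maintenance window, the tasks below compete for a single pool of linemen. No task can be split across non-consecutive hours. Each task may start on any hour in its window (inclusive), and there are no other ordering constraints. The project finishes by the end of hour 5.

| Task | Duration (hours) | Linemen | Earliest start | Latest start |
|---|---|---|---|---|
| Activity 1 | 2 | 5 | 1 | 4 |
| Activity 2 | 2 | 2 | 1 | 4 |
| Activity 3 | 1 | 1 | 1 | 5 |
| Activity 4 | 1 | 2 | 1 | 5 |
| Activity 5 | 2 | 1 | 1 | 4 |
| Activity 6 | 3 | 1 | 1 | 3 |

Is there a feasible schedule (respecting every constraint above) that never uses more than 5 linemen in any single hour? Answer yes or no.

yes

Schedule Activity 1@1, Activity 2@3, Activity 3@3, Activity 4@5, Activity 5@3, Activity 6@3: h1:5  h2:5  h3:5  h4:4  h5:3 — peak 5 ≤ 5.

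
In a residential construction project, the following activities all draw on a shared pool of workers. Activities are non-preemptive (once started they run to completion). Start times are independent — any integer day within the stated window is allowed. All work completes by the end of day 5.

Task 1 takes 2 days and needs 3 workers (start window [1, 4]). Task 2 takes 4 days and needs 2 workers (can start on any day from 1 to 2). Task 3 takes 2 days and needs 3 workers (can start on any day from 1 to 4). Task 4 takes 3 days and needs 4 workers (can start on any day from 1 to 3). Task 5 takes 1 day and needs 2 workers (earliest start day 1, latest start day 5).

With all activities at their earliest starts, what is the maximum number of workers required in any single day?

Early-start schedule: Task 1@1, Task 2@1, Task 3@1, Task 4@1, Task 5@1.
Load per day: day 1: 14, day 2: 12, day 3: 6, day 4: 2, day 5: 0.
Peak is 14.

14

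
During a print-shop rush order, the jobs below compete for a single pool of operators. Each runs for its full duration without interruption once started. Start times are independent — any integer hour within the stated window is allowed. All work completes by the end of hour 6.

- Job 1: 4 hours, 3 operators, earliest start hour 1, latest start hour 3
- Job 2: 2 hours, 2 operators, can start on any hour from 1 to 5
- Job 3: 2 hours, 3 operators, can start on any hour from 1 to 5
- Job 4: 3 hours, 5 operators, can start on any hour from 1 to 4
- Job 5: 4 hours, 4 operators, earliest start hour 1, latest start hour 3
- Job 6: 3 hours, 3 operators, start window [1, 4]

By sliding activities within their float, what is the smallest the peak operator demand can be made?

Early-start (Job 1@1, Job 2@1, Job 3@1, Job 4@1, Job 5@1, Job 6@1) gives peak 20: h1:20  h2:20  h3:15  h4:7  h5:0  h6:0.
Shift Job 4→4, Job 5→3.
Schedule Job 1@1, Job 2@1, Job 3@1, Job 4@4, Job 5@3, Job 6@1: h1:11  h2:11  h3:10  h4:12  h5:9  h6:9 — peak 12.

12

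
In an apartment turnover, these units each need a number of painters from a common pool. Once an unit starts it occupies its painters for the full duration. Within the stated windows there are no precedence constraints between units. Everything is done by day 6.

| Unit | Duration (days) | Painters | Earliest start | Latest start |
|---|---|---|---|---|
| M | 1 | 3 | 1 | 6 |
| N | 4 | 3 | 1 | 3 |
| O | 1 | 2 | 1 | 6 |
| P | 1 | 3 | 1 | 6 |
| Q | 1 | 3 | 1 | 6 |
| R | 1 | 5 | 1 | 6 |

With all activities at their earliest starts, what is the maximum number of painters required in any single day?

19

Early-start schedule: M@1, N@1, O@1, P@1, Q@1, R@1.
Load per day: day 1: 19, day 2: 3, day 3: 3, day 4: 3, day 5: 0, day 6: 0.
Peak is 19.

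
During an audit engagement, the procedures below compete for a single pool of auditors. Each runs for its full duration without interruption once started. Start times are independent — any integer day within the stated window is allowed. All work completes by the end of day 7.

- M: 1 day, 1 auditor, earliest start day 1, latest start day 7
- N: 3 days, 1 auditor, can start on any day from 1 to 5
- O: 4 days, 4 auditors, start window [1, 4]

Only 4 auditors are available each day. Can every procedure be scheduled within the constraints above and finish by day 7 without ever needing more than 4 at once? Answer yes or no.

yes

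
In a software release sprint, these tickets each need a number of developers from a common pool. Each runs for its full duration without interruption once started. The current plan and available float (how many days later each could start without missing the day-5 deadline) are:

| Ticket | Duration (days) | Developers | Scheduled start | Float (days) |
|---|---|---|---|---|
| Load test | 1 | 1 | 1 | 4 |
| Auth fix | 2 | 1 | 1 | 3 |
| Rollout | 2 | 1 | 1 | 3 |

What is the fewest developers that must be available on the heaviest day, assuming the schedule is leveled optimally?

Early-start (Load test@1, Auth fix@1, Rollout@1) gives peak 3: d1:3  d2:2  d3:0  d4:0  d5:0.
Shift Auth fix→2, Rollout→4.
Schedule Load test@1, Auth fix@2, Rollout@4: d1:1  d2:1  d3:1  d4:1  d5:1 — peak 1.
Total developer-days = 5 over 5 days ⇒ peak ≥ ⌈5/5⌉ = 1, so 1 is optimal.

1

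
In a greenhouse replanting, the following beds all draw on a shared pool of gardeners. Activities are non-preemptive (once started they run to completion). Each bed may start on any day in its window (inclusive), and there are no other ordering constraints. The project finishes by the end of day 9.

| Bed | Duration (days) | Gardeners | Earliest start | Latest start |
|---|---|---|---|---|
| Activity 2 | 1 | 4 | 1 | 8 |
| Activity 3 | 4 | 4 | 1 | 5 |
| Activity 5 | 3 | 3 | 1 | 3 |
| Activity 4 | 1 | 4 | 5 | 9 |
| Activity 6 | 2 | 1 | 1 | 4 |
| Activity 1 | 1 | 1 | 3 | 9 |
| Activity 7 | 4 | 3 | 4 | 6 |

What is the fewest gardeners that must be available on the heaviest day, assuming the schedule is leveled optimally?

7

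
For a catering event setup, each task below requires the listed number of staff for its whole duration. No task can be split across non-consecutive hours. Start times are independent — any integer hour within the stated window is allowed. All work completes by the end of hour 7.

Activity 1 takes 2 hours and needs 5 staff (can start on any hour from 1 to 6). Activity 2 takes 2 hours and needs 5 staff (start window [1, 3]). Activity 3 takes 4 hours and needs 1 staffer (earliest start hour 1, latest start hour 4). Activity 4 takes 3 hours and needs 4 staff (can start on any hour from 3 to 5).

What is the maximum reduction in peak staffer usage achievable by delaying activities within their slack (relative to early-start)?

5

Early-start peak: h1:11  h2:11  h3:5  h4:5  h5:4  h6:0  h7:0 ⇒ 11.
Leveled (Activity 1@1, Activity 2@3, Activity 3@1, Activity 4@5): h1:6  h2:6  h3:6  h4:6  h5:4  h6:4  h7:4 ⇒ 6.
Reduction 11 − 6 = 5.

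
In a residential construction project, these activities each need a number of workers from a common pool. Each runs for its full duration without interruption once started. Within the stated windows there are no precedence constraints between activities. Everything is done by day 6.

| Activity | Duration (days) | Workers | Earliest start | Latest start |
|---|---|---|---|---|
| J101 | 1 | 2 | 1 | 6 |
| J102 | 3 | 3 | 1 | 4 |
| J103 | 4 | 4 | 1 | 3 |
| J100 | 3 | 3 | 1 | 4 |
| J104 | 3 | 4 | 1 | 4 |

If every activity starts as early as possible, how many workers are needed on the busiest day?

16

Early-start schedule: J101@1, J102@1, J103@1, J100@1, J104@1.
Load per day: day 1: 16, day 2: 14, day 3: 14, day 4: 4, day 5: 0, day 6: 0.
Peak is 16.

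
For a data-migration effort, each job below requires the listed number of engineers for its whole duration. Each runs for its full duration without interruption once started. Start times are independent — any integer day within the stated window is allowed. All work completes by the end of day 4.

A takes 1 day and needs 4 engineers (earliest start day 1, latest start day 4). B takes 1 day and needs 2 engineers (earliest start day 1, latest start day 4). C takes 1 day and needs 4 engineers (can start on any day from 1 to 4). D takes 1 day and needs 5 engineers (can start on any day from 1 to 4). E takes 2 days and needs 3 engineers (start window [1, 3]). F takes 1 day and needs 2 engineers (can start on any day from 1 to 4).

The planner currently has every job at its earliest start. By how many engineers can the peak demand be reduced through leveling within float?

Early-start peak: d1:20  d2:3  d3:0  d4:0 ⇒ 20.
Leveled (A@1, B@1, C@2, D@4, E@2, F@3): d1:6  d2:7  d3:5  d4:5 ⇒ 7.
Reduction 20 − 7 = 13.

13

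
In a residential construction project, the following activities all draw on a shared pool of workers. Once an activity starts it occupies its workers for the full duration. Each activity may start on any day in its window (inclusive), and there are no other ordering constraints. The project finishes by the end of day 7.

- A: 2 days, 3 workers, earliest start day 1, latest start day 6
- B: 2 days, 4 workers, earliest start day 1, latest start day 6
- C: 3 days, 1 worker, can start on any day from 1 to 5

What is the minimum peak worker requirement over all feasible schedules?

4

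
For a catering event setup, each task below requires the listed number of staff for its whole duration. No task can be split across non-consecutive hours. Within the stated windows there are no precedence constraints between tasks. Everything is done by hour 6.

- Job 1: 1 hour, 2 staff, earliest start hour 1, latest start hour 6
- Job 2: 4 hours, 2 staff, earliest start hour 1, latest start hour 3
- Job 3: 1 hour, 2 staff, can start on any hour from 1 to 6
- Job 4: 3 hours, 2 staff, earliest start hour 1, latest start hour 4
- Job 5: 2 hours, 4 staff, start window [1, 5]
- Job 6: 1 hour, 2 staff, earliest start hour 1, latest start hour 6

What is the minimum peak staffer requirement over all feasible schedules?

Early-start (Job 1@1, Job 2@1, Job 3@1, Job 4@1, Job 5@1, Job 6@1) gives peak 14: h1:14  h2:8  h3:4  h4:2  h5:0  h6:0.
Shift Job 4→2, Job 5→5, Job 6→2.
Schedule Job 1@1, Job 2@1, Job 3@1, Job 4@2, Job 5@5, Job 6@2: h1:6  h2:6  h3:4  h4:4  h5:4  h6:4 — peak 6.

6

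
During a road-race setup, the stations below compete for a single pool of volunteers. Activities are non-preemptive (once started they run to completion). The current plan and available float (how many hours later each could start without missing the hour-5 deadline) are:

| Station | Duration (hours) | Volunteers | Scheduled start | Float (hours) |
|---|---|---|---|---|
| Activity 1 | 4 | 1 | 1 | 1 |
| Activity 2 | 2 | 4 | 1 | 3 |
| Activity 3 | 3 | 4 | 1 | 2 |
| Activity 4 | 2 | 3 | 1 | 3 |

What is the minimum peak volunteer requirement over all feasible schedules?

8

Early-start (Activity 1@1, Activity 2@1, Activity 3@1, Activity 4@1) gives peak 12: h1:12  h2:12  h3:5  h4:1  h5:0.
Shift Activity 3→3.
Schedule Activity 1@1, Activity 2@1, Activity 3@3, Activity 4@1: h1:8  h2:8  h3:5  h4:5  h5:4 — peak 8.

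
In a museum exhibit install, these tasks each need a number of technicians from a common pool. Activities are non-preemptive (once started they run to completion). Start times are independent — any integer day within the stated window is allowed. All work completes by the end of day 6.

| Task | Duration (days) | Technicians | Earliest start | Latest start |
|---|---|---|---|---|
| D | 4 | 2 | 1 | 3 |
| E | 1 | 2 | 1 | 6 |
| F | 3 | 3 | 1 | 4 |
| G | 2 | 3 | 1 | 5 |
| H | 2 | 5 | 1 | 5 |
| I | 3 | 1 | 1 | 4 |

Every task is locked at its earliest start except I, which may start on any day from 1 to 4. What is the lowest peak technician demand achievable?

15

I@1: d1:16  d2:14  d3:6  d4:2  d5:0  d6:0 → peak 16
I@2: d1:15  d2:14  d3:6  d4:3  d5:0  d6:0 → peak 15
I@3: d1:15  d2:13  d3:6  d4:3  d5:1  d6:0 → peak 15
I@4: d1:15  d2:13  d3:5  d4:3  d5:1  d6:1 → peak 15
Best is I@2, peak 15.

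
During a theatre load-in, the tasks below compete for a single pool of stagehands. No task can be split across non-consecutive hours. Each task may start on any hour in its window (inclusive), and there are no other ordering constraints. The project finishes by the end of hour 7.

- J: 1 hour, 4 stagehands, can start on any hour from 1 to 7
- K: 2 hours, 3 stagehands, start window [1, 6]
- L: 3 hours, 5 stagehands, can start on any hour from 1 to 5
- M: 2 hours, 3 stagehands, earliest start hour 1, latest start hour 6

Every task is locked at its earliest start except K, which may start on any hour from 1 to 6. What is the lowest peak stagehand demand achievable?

K@1: h1:15  h2:11  h3:5  h4:0  h5:0  h6:0  h7:0 → peak 15
K@2: h1:12  h2:11  h3:8  h4:0  h5:0  h6:0  h7:0 → peak 12
K@3: h1:12  h2:8  h3:8  h4:3  h5:0  h6:0  h7:0 → peak 12
K@4: h1:12  h2:8  h3:5  h4:3  h5:3  h6:0  h7:0 → peak 12
K@5: h1:12  h2:8  h3:5  h4:0  h5:3  h6:3  h7:0 → peak 12
K@6: h1:12  h2:8  h3:5  h4:0  h5:0  h6:3  h7:3 → peak 12
Best is K@2, peak 12.

12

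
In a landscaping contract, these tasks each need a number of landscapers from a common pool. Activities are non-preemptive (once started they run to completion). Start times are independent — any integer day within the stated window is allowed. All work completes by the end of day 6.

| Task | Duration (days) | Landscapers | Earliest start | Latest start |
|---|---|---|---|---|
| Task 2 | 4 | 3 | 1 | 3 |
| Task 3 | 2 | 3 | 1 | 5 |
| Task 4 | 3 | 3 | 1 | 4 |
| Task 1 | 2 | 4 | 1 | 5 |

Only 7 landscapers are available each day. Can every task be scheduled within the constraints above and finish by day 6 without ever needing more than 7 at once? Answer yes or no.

yes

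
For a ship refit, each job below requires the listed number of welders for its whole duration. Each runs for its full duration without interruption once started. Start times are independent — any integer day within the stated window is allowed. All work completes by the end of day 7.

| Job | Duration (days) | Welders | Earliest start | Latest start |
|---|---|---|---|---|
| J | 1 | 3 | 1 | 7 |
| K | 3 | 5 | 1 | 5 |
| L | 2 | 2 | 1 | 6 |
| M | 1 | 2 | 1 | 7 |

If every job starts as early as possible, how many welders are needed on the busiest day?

12

Early-start schedule: J@1, K@1, L@1, M@1.
Load per day: day 1: 12, day 2: 7, day 3: 5, day 4: 0, day 5: 0, day 6: 0, day 7: 0.
Peak is 12.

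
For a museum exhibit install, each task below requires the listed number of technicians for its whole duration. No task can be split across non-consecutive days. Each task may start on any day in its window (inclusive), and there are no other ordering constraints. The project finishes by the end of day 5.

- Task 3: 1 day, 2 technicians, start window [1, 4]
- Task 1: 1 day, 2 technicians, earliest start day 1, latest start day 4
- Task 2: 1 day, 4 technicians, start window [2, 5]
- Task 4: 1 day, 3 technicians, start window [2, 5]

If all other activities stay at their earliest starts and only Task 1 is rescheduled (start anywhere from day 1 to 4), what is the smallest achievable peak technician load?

Task 1@1: d1:4  d2:7  d3:0  d4:0  d5:0 → peak 7
Task 1@2: d1:2  d2:9  d3:0  d4:0  d5:0 → peak 9
Task 1@3: d1:2  d2:7  d3:2  d4:0  d5:0 → peak 7
Task 1@4: d1:2  d2:7  d3:0  d4:2  d5:0 → peak 7
Best is Task 1@1, peak 7.

7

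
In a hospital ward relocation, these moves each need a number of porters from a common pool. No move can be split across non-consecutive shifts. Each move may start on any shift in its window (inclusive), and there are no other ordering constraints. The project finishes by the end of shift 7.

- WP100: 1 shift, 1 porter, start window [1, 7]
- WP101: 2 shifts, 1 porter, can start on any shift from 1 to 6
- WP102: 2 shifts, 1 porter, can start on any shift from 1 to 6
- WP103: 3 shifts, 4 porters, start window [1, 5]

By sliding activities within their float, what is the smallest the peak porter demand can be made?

Early-start (WP100@1, WP101@1, WP102@1, WP103@1) gives peak 7: s1:7  s2:6  s3:4  s4:0  s5:0  s6:0  s7:0.
Shift WP103→3.
Schedule WP100@1, WP101@1, WP102@1, WP103@3: s1:3  s2:2  s3:4  s4:4  s5:4  s6:0  s7:0 — peak 4.

4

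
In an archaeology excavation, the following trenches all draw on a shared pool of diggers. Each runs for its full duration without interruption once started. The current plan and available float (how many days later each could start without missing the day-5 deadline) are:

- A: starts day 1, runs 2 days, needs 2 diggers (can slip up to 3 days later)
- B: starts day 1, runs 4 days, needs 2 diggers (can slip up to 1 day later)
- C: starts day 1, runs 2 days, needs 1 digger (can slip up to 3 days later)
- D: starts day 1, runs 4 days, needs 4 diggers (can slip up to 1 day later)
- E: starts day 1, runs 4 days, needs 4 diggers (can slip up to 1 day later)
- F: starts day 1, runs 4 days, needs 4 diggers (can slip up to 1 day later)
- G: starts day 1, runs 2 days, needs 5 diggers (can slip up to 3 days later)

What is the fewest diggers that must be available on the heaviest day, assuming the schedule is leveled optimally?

19

Early-start (A@1, B@1, C@1, D@1, E@1, F@1, G@1) gives peak 22: d1:22  d2:22  d3:14  d4:14  d5:0.
Shift G→3.
Schedule A@1, B@1, C@1, D@1, E@1, F@1, G@3: d1:17  d2:17  d3:19  d4:19  d5:0 — peak 19.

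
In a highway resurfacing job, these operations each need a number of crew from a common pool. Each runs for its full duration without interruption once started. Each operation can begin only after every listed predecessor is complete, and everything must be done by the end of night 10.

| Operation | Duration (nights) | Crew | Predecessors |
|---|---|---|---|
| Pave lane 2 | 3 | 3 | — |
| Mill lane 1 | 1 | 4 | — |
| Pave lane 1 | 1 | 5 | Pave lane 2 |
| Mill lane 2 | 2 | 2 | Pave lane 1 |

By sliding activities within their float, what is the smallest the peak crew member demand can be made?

5

Early-start (Pave lane 2@1, Mill lane 1@1, Pave lane 1@4, Mill lane 2@5) gives peak 7: n1:7  n2:3  n3:3  n4:5  n5:2  n6:2  n7:0  n8:0  n9:0  n10:0.
Shift Mill lane 1→4, Pave lane 1→5, Mill lane 2→6.
Schedule Pave lane 2@1, Mill lane 1@4, Pave lane 1@5, Mill lane 2@6: n1:3  n2:3  n3:3  n4:4  n5:5  n6:2  n7:2  n8:0  n9:0  n10:0 — peak 5.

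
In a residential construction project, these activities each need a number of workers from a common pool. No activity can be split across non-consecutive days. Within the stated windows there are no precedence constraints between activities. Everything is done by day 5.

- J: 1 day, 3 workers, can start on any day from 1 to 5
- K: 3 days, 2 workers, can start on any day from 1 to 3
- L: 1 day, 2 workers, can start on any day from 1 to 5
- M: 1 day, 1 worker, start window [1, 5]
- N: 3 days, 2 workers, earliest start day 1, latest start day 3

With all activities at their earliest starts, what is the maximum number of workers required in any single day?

Early-start schedule: J@1, K@1, L@1, M@1, N@1.
Load per day: day 1: 10, day 2: 4, day 3: 4, day 4: 0, day 5: 0.
Peak is 10.

10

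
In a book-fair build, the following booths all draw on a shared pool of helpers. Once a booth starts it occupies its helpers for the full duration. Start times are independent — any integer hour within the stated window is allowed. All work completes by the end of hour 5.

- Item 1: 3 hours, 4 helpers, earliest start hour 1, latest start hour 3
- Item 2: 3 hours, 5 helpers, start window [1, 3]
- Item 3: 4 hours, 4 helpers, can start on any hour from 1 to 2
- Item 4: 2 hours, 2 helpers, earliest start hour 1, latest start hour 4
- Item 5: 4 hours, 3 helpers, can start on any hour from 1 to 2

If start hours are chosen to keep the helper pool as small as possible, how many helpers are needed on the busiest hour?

Early-start (Item 1@1, Item 2@1, Item 3@1, Item 4@1, Item 5@1) gives peak 18: h1:18  h2:18  h3:16  h4:7  h5:0.
Shift Item 4→4.
Schedule Item 1@1, Item 2@1, Item 3@1, Item 4@4, Item 5@1: h1:16  h2:16  h3:16  h4:9  h5:2 — peak 16.

16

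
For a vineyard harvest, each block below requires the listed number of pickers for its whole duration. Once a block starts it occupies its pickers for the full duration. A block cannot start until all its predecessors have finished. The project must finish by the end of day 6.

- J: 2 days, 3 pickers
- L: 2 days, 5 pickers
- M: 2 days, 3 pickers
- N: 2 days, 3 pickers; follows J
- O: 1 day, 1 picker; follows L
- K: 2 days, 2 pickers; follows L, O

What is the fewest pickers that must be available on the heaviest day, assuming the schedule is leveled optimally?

Early-start (J@1, L@1, M@1, N@3, O@3, K@4) gives peak 11: d1:11  d2:11  d3:4  d4:5  d5:2  d6:0.
Shift J→3, M→3, N→5, K→5.
Schedule J@3, L@1, M@3, N@5, O@3, K@5: d1:5  d2:5  d3:7  d4:6  d5:5  d6:5 — peak 7.

7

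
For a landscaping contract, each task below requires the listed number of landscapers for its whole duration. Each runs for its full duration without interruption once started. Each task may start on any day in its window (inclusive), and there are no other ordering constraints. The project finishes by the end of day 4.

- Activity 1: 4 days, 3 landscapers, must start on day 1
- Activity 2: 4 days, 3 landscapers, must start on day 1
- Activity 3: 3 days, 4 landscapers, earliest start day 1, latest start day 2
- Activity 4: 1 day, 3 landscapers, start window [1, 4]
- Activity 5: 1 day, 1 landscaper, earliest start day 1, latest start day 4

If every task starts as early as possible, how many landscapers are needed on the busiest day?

Early-start schedule: Activity 1@1, Activity 2@1, Activity 3@1, Activity 4@1, Activity 5@1.
Load per day: day 1: 14, day 2: 10, day 3: 10, day 4: 6.
Peak is 14.

14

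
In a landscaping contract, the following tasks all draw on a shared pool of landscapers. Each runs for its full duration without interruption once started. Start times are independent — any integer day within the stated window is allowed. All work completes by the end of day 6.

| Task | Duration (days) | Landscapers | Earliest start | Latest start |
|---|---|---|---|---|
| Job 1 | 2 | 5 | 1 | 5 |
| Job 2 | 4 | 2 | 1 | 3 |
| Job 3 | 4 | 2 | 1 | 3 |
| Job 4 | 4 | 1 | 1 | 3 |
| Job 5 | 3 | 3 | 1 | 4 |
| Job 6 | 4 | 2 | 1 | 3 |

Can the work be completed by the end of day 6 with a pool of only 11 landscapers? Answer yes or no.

yes

Schedule Job 1@1, Job 2@1, Job 3@1, Job 4@1, Job 5@3, Job 6@3: d1:10  d2:10  d3:10  d4:10  d5:5  d6:2 — peak 10 ≤ 11.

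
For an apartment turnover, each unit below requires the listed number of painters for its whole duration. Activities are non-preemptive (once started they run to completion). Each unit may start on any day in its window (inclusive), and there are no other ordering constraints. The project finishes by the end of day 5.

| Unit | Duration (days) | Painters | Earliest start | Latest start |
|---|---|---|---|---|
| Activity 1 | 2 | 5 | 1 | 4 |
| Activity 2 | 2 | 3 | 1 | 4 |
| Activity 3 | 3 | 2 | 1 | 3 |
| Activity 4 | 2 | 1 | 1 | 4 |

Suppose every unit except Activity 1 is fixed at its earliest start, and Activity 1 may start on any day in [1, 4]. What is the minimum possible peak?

Activity 1@1: d1:11  d2:11  d3:2  d4:0  d5:0 → peak 11
Activity 1@2: d1:6  d2:11  d3:7  d4:0  d5:0 → peak 11
Activity 1@3: d1:6  d2:6  d3:7  d4:5  d5:0 → peak 7
Activity 1@4: d1:6  d2:6  d3:2  d4:5  d5:5 → peak 6
Best is Activity 1@4, peak 6.

6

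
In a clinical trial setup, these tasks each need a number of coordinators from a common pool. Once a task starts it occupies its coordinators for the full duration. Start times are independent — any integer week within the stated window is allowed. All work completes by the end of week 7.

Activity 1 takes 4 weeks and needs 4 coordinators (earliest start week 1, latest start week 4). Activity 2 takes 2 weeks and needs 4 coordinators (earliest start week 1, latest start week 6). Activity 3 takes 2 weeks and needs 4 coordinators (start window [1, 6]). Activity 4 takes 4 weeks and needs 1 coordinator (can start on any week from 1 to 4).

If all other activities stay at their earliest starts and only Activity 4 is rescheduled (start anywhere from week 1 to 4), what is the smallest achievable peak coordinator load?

Activity 4@1: w1:13  w2:13  w3:5  w4:5  w5:0  w6:0  w7:0 → peak 13
Activity 4@2: w1:12  w2:13  w3:5  w4:5  w5:1  w6:0  w7:0 → peak 13
Activity 4@3: w1:12  w2:12  w3:5  w4:5  w5:1  w6:1  w7:0 → peak 12
Activity 4@4: w1:12  w2:12  w3:4  w4:5  w5:1  w6:1  w7:1 → peak 12
Best is Activity 4@3, peak 12.

12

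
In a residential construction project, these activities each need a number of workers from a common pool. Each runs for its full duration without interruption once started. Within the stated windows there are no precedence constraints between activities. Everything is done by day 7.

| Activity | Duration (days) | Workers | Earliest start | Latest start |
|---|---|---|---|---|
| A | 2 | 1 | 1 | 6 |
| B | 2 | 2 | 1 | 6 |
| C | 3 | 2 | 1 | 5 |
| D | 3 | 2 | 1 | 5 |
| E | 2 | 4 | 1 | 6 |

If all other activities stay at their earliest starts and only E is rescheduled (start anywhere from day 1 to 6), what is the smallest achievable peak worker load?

7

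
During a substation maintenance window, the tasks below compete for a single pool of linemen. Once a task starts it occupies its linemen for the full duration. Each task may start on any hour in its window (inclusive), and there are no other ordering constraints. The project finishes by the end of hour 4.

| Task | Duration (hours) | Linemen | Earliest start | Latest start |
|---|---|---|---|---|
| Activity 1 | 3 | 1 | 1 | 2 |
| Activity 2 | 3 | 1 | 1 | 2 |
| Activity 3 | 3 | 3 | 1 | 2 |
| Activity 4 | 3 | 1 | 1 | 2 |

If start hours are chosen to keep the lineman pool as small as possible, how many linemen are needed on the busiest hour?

Schedule Activity 1@1, Activity 2@1, Activity 3@1, Activity 4@1: h1:6  h2:6  h3:6  h4:0 — peak 6.
No arrangement of the 16 feasible schedules does better.

6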